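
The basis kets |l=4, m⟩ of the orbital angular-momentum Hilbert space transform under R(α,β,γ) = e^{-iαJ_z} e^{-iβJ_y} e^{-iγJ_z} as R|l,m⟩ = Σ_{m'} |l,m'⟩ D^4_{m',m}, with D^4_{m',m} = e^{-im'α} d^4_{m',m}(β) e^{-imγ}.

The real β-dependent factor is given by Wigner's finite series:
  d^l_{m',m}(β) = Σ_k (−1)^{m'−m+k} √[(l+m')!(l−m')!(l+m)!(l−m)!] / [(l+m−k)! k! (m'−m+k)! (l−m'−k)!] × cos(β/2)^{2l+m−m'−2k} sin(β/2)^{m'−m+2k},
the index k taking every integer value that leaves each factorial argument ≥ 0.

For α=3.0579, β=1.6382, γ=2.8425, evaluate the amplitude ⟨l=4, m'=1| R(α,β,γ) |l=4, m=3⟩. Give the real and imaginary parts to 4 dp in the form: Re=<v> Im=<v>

Split into d^4_{1,3}(β=1.6382) × two z-phases.
c=cos(1.6382/2)=0.682879, s=sin(1.6382/2)=0.730532; N=√[120·6·5040·1]=1904.940944
k: max(0,(3)−(1))=2 … min(4+(3),4−(1))=3
  k=2: (−1)^0·1904.9409/(240)·0.6829^6·0.7305^2 = +0.429547
  k=3: (−1)^1·1904.9409/(144)·0.6829^4·0.7305^4 = -0.819313
d^4_{1,3}(1.6382) = +0.429547 -0.819313 = -0.389766
Attach z-rotation phases: D = e^{-i(1)(3.0579)}·(-0.389766)·e^{-i(3)(2.8425)} = -0.216794-0.323910i

Re=-0.2168 Im=-0.3239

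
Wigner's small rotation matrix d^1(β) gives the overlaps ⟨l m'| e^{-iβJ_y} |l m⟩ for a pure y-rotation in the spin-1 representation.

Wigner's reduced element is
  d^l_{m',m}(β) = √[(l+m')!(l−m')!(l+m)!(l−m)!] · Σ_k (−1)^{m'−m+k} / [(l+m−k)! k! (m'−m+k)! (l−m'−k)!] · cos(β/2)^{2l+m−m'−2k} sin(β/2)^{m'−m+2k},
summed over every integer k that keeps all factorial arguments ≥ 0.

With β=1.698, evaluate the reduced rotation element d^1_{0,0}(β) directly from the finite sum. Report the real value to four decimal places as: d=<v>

d=-0.1269

d^1_{0,0}(β=1.698) via Wigner's sum:
c=cos(1.698/2)=0.660734, s=sin(1.698/2)=0.750620; N=√[1·1·1·1]=1.000000
Admissible k: 0..1 (factorial args all ≥0)
  k=0: (−1)^0·1.0000/(1)·0.6607^2·0.7506^0 = +0.436570
  k=1: (−1)^1·1.0000/(1)·0.6607^0·0.7506^2 = -0.563430
d^1_{0,0}(1.698) = +0.436570 -0.563430 = -0.126861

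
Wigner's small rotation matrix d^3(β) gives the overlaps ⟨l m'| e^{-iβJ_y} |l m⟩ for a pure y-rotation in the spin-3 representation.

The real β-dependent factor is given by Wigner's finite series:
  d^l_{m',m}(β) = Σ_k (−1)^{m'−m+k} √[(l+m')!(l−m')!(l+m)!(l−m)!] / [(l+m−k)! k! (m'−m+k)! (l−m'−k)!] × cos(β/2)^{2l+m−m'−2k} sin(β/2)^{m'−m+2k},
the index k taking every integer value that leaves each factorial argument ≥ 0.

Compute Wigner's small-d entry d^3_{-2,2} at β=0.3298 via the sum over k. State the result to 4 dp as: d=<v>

d^3_{-2,2}(β=0.3298) via Wigner's sum:
Half-angle: c=0.986435, s=0.164154. N=√(1·120·120·1)=120.000000
The bounds max(0,m−m')=4 and min(l+m,l−m')=5 give 2 terms
  k=4: (−1)^0·120.0000/(24)·0.9864^2·0.1642^4 = +0.003533
  k=5: (−1)^1·120.0000/(120)·0.9864^0·0.1642^6 = -0.000020
d^3_{-2,2}(0.3298) = +0.003533 -0.000020 = +0.003513

d=0.0035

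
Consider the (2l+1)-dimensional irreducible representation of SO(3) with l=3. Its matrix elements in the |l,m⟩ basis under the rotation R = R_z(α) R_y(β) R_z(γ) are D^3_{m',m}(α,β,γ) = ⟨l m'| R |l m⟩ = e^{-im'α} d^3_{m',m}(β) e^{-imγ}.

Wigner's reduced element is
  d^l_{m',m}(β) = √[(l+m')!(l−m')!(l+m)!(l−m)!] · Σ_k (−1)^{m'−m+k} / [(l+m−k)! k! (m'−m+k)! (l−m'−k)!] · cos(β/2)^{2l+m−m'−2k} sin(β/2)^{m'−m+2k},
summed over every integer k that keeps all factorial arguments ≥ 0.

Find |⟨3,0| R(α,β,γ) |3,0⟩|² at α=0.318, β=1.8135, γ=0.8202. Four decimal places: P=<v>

P=0.1061

D^3_{0,0}(0.318,1.8135,0.8202) = e^{-i·0·0.318}·d^3_{0,0}(1.8135)·e^{-i·0·0.8202}. Compute d first:
With c≡cos(β/2)=0.616308 and s≡sin(β/2)=0.787505, N=[6·6·6·6]^{1/2}=36.000000
k∈{0,1,2,3} keeps every argument non-negative
  k=0: (−1)^0·36.0000/(36)·0.6163^6·0.7875^0 = +0.054801
  k=1: (−1)^1·36.0000/(4)·0.6163^4·0.7875^2 = -0.805270
  k=2: (−1)^2·36.0000/(4)·0.6163^2·0.7875^4 = +1.314776
  k=3: (−1)^3·36.0000/(36)·0.6163^0·0.7875^6 = -0.238517
d^3_{0,0}(1.8135) = +0.054801 -0.805270 +1.314776 -0.238517 = +0.325790
|D^3_{0,0}|² = |d^3_{0,0}(β)|² = (+0.325790)² = 0.106139 (the z-rotation phases have unit modulus)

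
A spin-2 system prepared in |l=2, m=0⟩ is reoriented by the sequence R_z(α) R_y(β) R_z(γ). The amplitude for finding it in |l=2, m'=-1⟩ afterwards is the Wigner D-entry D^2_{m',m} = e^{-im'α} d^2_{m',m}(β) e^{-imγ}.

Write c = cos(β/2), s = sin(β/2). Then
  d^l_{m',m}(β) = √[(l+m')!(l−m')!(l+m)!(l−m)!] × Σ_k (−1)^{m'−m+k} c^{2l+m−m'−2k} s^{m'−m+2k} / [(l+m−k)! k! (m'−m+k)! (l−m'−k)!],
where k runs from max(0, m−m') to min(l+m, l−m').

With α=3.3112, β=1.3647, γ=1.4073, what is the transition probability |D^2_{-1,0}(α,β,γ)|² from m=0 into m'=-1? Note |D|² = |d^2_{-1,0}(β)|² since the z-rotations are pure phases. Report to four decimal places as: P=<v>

Split into d^2_{-1,0}(β=1.3647) × two z-phases.
Half-angle: c=0.776093, s=0.630619. N=√(1·6·2·2)=4.898979
k∈{1,2} keeps every argument non-negative
  k=1: (−1)^0·4.8990/(2)·0.7761^3·0.6306^1 = +0.722077
  k=2: (−1)^1·4.8990/(2)·0.7761^1·0.6306^3 = -0.476749
d^2_{-1,0}(1.3647) = +0.722077 -0.476749 = +0.245328
|D^2_{-1,0}|² = |d^2_{-1,0}(β)|² = (+0.245328)² = 0.060186 (the z-rotation phases have unit modulus)

P=0.0602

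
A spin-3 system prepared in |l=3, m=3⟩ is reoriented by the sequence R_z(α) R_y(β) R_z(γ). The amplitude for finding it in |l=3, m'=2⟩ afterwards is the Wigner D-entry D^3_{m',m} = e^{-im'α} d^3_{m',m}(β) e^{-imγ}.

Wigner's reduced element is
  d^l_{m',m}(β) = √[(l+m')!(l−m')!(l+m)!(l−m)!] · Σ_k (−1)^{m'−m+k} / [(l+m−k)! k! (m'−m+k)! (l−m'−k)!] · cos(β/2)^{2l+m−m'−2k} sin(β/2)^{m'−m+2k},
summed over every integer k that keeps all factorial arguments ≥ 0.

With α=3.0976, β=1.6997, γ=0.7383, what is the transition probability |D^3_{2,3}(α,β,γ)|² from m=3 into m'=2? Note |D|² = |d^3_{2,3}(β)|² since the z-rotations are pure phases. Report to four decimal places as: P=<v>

P=0.0532

First d^3_{2,3}(β=1.6997), then the phase factors e^{-i(2)α} and e^{-i(3)γ}:
Half-angle: c=0.660096, s=0.751181. N=√(120·1·720·1)=293.938769
k: max(0,(3)−(2))=1 … min(3+(3),3−(2))=1
  k=1: (−1)^0·293.9388/(120)·0.6601^5·0.7512^1 = +0.230598
d^3_{2,3}(1.6997) = +0.230598
|D^3_{2,3}|² = |d^3_{2,3}(β)|² = (+0.230598)² = 0.053175 (the z-rotation phases have unit modulus)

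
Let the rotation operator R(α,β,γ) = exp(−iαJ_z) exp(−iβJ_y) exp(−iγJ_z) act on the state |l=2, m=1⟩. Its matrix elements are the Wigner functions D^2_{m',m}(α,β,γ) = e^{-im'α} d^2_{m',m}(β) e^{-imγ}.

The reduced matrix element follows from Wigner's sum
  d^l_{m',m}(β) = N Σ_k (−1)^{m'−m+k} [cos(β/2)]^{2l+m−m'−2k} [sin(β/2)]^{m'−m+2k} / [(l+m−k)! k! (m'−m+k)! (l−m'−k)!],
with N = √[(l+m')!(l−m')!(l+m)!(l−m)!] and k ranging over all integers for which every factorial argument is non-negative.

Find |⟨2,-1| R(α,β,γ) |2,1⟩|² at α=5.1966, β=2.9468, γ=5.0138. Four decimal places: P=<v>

First d^2_{-1,1}(β=2.9468), then the phase factors e^{-i(-1)α} and e^{-i(1)γ}:
Half-angle: c=0.097242, s=0.995261. N=√(1·6·6·1)=6.000000
k∈{2,3} keeps every argument non-negative
  k=2: (−1)^0·6.0000/(2)·0.0972^2·0.9953^2 = +0.028100
  k=3: (−1)^1·6.0000/(6)·0.0972^0·0.9953^4 = -0.981177
d^2_{-1,1}(2.9468) = +0.028100 -0.981177 = -0.953077
|D^2_{-1,1}|² = |d^2_{-1,1}(β)|² = (-0.953077)² = 0.908356 (the z-rotation phases have unit modulus)

P=0.9084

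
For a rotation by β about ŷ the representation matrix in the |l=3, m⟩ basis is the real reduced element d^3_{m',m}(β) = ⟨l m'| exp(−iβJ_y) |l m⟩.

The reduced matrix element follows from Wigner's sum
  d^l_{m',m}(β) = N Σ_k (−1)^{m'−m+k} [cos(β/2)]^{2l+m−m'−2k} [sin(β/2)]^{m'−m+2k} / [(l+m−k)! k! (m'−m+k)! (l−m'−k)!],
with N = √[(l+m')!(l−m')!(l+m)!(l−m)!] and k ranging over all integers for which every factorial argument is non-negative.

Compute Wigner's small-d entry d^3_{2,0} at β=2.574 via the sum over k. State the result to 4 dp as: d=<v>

d^3_{2,0}(β=2.574) via Wigner's sum:
c=cos(2.574/2)=0.280002, s=sin(2.574/2)=0.959999; N=√[120·1·6·6]=65.726707
k∈{0,1} keeps every argument non-negative
  k=0: (−1)^2·65.7267/(12)·0.2800^4·0.9600^2 = +0.031028
  k=1: (−1)^3·65.7267/(12)·0.2800^2·0.9600^4 = -0.364726
d^3_{2,0}(2.574) = +0.031028 -0.364726 = -0.333699

d=-0.3337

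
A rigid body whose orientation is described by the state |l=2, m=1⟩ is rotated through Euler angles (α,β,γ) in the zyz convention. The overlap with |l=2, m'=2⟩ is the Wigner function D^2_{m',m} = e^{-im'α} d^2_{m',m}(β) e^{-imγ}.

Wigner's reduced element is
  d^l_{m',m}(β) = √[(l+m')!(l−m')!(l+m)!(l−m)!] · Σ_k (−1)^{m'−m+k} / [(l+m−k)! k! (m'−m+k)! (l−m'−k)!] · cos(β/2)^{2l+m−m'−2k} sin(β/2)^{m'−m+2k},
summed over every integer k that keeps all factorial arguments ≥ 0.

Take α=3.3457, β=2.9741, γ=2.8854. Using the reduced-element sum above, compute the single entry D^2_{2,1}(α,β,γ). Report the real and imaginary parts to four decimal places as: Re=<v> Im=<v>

Re=0.0012 Im=-0.0002

D^2_{2,1}(3.3457,2.9741,2.8854) = e^{-i·2·3.3457}·d^2_{2,1}(2.9741)·e^{-i·1·2.8854}. Compute d first:
With c≡cos(β/2)=0.083648 and s≡sin(β/2)=0.996495, N=[24·1·6·1]^{1/2}=12.000000
Admissible k: 0..0 (factorial args all ≥0)
  k=0: (−1)^1·12.0000/(6)·0.0836^3·0.9965^1 = -0.001166
d^2_{2,1}(2.9741) = -0.001166
Phases: e^{-i·(2)·3.3457}=+0.917831-0.396971i, e^{-i·(1)·2.8854}=-0.967362-0.253399i ⇒ D=+0.001153-0.000177i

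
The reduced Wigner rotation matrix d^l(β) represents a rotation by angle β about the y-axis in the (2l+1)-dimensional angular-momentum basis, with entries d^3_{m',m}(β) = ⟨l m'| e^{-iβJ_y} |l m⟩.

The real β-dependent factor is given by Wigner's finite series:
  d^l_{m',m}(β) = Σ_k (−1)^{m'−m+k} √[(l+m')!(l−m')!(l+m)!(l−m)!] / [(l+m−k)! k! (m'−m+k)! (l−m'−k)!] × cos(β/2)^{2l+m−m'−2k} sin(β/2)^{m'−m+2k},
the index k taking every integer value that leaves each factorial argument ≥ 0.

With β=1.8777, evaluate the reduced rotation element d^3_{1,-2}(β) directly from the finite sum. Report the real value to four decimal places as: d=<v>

d=-0.0460

d^3_{1,-2}(β=1.8777) via Wigner's sum:
c=cos(1.8777/2)=0.590716, s=sin(1.8777/2)=0.806879; N=√[24·2·1·120]=75.894664
Admissible k: 0..1 (factorial args all ≥0)
  k=0: (−1)^3·75.8947/(12)·0.5907^3·0.8069^3 = -0.684846
  k=1: (−1)^4·75.8947/(24)·0.5907^1·0.8069^5 = +0.638884
d^3_{1,-2}(1.8777) = -0.684846 +0.638884 = -0.045962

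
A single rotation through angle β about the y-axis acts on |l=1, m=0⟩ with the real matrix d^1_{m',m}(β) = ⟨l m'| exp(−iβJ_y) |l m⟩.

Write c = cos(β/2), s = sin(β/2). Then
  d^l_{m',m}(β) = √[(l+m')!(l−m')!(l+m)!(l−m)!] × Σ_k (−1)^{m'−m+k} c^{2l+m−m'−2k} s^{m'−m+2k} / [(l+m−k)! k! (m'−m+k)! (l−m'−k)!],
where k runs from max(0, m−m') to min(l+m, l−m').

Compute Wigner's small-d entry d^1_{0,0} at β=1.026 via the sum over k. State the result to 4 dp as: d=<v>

d^1_{0,0}(β=1.026) via Wigner's sum:
Half-angle: c=0.871276, s=0.490793. N=√(1·1·1·1)=1.000000
Admissible k: 0..1 (factorial args all ≥0)
  k=0: (−1)^0·1.0000/(1)·0.8713^2·0.4908^0 = +0.759122
  k=1: (−1)^1·1.0000/(1)·0.8713^0·0.4908^2 = -0.240878
d^1_{0,0}(1.026) = +0.759122 -0.240878 = +0.518244

d=0.5182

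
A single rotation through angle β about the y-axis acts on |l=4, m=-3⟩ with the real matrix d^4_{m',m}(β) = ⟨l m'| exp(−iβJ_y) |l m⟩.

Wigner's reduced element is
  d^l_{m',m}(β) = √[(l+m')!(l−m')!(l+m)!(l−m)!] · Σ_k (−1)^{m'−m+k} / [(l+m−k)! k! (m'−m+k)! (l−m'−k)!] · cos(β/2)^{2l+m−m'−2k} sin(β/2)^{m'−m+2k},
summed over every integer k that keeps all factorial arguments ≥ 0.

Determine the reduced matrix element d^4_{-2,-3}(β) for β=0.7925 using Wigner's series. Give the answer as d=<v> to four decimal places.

d^4_{-2,-3}(β=0.7925) via Wigner's sum:
Half-angle: c=0.922515, s=0.385962. N=√(2·720·1·5040)=2693.993318
The bounds max(0,m−m')=0 and min(l+m,l−m')=1 give 2 terms
  k=0: (−1)^1·2693.9933/(720)·0.9225^7·0.3860^1 = -0.821148
  k=1: (−1)^2·2693.9933/(240)·0.9225^5·0.3860^3 = +0.431206
d^4_{-2,-3}(0.7925) = -0.821148 +0.431206 = -0.389943

d=-0.3899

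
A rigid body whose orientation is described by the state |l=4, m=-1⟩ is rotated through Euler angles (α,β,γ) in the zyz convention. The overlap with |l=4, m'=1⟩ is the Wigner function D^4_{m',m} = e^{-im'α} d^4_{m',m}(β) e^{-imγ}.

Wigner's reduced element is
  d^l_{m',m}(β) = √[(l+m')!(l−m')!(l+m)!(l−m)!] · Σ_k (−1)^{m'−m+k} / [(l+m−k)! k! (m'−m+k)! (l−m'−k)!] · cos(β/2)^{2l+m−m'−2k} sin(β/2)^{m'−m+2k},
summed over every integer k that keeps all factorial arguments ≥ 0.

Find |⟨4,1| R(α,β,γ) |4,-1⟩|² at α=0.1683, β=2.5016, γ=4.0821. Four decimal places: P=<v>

D^4_{1,-1}(0.1683,2.5016,4.0821) = e^{-i·1·0.1683}·d^4_{1,-1}(2.5016)·e^{-i·-1·4.0821}. Compute d first:
Half-angle: c=0.314563, s=0.949237. N=√(120·6·6·120)=720.000000
Admissible k: 0..3 (factorial args all ≥0)
  k=0: (−1)^2·720.0000/(72)·0.3146^6·0.9492^2 = +0.008730
  k=1: (−1)^3·720.0000/(24)·0.3146^4·0.9492^4 = -0.238479
  k=2: (−1)^4·720.0000/(48)·0.3146^2·0.9492^6 = +1.085809
  k=3: (−1)^5·720.0000/(720)·0.3146^0·0.9492^8 = -0.659167
d^4_{1,-1}(2.5016) = +0.008730 -0.238479 +1.085809 -0.659167 = +0.196892
|D^4_{1,-1}|² = |d^4_{1,-1}(β)|² = (+0.196892)² = 0.038767 (the z-rotation phases have unit modulus)

P=0.0388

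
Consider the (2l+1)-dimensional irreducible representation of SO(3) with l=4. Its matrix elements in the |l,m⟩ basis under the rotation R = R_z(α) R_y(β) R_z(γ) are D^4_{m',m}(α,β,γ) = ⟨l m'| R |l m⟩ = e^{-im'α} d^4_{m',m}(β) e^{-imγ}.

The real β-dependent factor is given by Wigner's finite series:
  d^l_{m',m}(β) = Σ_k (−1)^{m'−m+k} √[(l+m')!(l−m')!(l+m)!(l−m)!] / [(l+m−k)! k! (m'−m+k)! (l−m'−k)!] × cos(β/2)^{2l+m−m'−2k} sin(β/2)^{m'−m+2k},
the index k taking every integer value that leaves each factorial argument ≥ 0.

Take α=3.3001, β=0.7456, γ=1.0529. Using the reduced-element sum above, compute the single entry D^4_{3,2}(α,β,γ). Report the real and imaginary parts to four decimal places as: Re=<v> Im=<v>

Re=-0.3796 Im=-0.2381

First d^4_{3,2}(β=0.7456), then the phase factors e^{-i(3)α} and e^{-i(2)γ}:
With c≡cos(β/2)=0.931311 and s≡sin(β/2)=0.364225, N=[5040·1·720·2]^{1/2}=2693.993318
k∈{0,1} keeps every argument non-negative
  k=0: (−1)^1·2693.9933/(720)·0.9313^7·0.3642^1 = -0.828127
  k=1: (−1)^2·2693.9933/(240)·0.9313^5·0.3642^3 = +0.379985
d^4_{3,2}(0.7456) = -0.828127 +0.379985 = -0.448142
D = (-0.889054+0.457803i)·(-0.448142)·(-0.509844-0.860267i) = -0.379626-0.238149i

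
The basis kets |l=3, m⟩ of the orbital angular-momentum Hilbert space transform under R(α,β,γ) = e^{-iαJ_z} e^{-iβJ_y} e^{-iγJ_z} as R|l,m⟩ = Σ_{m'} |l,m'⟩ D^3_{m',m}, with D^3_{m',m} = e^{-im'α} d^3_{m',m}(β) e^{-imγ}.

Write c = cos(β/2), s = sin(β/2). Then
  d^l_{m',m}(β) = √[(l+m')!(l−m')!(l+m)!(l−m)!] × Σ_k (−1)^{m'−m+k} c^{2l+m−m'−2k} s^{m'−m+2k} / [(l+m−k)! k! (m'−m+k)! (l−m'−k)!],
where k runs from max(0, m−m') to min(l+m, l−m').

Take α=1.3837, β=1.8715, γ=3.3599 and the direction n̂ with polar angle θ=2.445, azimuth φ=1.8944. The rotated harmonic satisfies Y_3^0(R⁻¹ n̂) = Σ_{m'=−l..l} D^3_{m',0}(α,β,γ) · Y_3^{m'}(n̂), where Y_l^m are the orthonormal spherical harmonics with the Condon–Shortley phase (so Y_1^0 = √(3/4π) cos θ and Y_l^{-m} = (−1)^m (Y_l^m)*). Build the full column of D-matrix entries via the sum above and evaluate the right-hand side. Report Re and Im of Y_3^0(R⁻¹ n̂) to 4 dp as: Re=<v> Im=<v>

Re=-0.0279 Im=0.0000

Need the full column D^3_{m',0} for m'=−3..3 at α=1.3837, β=1.8715, γ=3.3599.
cos(β/2)=0.593215, sin(β/2)=0.805044
d^3_{-3,0}: single k=3 term ⇒ +0.487091;  D = -0.259268-0.412357i
d^3_{-2,0}: k∈[2..3] ⇒ +0.439590 -0.809587 = -0.369997;  D = +0.344394-0.135242i
d^3_{-1,0}: k∈[1..3] ⇒ +0.204866 -1.131897 +0.694866 = -0.232165;  D = -0.043184-0.228113i
d^3_{0,0}: k∈[0..3] ⇒ +0.043578 -0.722320 +1.330287 -0.272219 = +0.379326;  D = +0.379326+0.000000i
d^3_{1,0}: k∈[0..2] ⇒ -0.204866 +1.131897 -0.694866 = +0.232165;  D = +0.043184-0.228113i
d^3_{2,0}: k∈[0..1] ⇒ +0.439590 -0.809587 = -0.369997;  D = +0.344394+0.135242i
d^3_{3,0}: single k=0 term ⇒ -0.487091;  D = +0.259268-0.412357i
Y_3^{m'}(θ=2.445,φ=1.8944) and Σ D·Y over m':
  (-0.2593-0.4124i)·(+0.0910+0.0622i)  (+0.3444-0.1352i)·(+0.2574-0.1946i)  (-0.0432-0.2281i)·(-0.1280-0.3817i)  (+0.3793+0.0000i)·(+0.0167+0.0000i)  (+0.0432-0.2281i)·(+0.1280-0.3817i)  (+0.3444+0.1352i)·(+0.2574+0.1946i)  (+0.2593-0.4124i)·(-0.0910+0.0622i)
Y_3^0(R⁻¹ n̂) = -0.027918+0.000000i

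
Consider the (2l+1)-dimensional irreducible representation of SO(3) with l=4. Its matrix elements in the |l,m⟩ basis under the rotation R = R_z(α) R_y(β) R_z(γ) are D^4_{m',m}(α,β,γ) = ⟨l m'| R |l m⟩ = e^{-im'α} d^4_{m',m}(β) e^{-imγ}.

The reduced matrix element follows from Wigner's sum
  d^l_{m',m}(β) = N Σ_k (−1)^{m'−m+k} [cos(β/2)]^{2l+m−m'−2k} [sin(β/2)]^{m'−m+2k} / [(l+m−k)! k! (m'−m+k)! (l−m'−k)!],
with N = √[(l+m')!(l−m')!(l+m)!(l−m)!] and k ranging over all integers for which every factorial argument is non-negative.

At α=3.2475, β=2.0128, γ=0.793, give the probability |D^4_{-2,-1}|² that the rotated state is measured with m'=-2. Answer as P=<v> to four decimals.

P=0.1735

First d^4_{-2,-1}(β=2.0128), then the phase factors e^{-i(-2)α} and e^{-i(-1)γ}:
c=cos(2.0128/2)=0.534906, s=sin(2.0128/2)=0.844912; N=√[2·720·6·120]=1018.233765
k∈{1,2,3} keeps every argument non-negative
  k=1: (−1)^0·1018.2338/(240)·0.5349^7·0.8449^1 = +0.044915
  k=2: (−1)^1·1018.2338/(48)·0.5349^5·0.8449^3 = -0.560308
  k=3: (−1)^2·1018.2338/(72)·0.5349^3·0.8449^5 = +0.931974
d^4_{-2,-1}(2.0128) = +0.044915 -0.560308 +0.931974 = +0.416580
|D^4_{-2,-1}|² = |d^4_{-2,-1}(β)|² = (+0.416580)² = 0.173539 (the z-rotation phases have unit modulus)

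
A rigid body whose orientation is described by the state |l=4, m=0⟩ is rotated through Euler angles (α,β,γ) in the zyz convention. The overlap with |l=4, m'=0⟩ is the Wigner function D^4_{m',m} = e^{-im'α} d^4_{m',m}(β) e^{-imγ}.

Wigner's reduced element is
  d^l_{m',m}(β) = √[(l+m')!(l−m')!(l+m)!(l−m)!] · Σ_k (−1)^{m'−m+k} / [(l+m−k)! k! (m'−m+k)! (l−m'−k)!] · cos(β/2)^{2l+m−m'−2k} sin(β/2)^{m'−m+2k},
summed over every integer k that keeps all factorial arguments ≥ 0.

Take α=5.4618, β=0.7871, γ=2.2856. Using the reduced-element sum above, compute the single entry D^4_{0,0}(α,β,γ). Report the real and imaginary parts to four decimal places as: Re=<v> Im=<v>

First d^4_{0,0}(β=0.7871), then the phase factors e^{-i(0)α} and e^{-i(0)γ}:
c=cos(0.7871/2)=0.923554, s=sin(0.7871/2)=0.383469; N=√[24·24·24·24]=576.000000
Admissible k: 0..4 (factorial args all ≥0)
  k=0: (−1)^0·576.0000/(576)·0.9236^8·0.3835^0 = +0.529294
  k=1: (−1)^1·576.0000/(36)·0.9236^6·0.3835^2 = -1.460004
  k=2: (−1)^2·576.0000/(16)·0.9236^4·0.3835^4 = +0.566336
  k=3: (−1)^3·576.0000/(36)·0.9236^2·0.3835^6 = -0.043394
  k=4: (−1)^4·576.0000/(576)·0.9236^0·0.3835^8 = +0.000468
d^4_{0,0}(0.7871) = +0.529294 -1.460004 +0.566336 -0.043394 +0.000468 = -0.407301
Attach z-rotation phases: D = e^{-i(0)(5.4618)}·(-0.407301)·e^{-i(0)(2.2856)} = -0.407301+0.000000i

Re=-0.4073 Im=0.0000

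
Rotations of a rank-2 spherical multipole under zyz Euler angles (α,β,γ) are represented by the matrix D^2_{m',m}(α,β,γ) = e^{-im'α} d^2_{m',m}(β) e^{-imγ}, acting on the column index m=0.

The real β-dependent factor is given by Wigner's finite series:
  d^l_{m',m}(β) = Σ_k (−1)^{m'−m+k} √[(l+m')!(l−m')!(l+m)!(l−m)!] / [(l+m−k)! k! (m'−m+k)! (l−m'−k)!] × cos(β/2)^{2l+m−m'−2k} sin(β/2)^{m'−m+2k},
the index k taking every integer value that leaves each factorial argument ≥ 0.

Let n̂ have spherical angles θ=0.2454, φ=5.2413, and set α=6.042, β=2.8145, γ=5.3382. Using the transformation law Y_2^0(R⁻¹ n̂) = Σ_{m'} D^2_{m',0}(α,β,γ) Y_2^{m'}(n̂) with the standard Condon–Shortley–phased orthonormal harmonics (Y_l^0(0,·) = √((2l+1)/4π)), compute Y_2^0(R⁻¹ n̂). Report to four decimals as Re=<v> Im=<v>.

Need the full column D^2_{m',0} for m'=−2..2 at α=6.042, β=2.8145, γ=5.3382.
cos(β/2)=0.162818, sin(β/2)=0.986656
d^2_{-2,0}: single k=2 term ⇒ +0.063214;  D = +0.056001-0.029324i
d^2_{-1,0}: k∈[1..2] ⇒ +0.010432 -0.383068 = -0.372637;  D = -0.361851+0.089006i
d^2_{0,0}: k∈[0..2] ⇒ +0.000703 -0.103228 +0.947683 = +0.845158;  D = +0.845158+0.000000i
d^2_{1,0}: k∈[0..1] ⇒ -0.010432 +0.383068 = +0.372637;  D = +0.361851+0.089006i
d^2_{2,0}: single k=0 term ⇒ +0.063214;  D = +0.056001+0.029324i
Y_2^{m'}(θ=0.2454,φ=5.2413) and Σ D·Y over m':
  (+0.0560-0.0293i)·(-0.0112+0.0199i)  (-0.3619+0.0890i)·(+0.0919+0.1572i)  (+0.8452+0.0000i)·(+0.5749+0.0000i)  (+0.3619+0.0890i)·(-0.0919+0.1572i)  (+0.0560+0.0293i)·(-0.0112-0.0199i)
Y_2^0(R⁻¹ n̂) = +0.391359+0.000000i

Re=0.3914 Im=0.0000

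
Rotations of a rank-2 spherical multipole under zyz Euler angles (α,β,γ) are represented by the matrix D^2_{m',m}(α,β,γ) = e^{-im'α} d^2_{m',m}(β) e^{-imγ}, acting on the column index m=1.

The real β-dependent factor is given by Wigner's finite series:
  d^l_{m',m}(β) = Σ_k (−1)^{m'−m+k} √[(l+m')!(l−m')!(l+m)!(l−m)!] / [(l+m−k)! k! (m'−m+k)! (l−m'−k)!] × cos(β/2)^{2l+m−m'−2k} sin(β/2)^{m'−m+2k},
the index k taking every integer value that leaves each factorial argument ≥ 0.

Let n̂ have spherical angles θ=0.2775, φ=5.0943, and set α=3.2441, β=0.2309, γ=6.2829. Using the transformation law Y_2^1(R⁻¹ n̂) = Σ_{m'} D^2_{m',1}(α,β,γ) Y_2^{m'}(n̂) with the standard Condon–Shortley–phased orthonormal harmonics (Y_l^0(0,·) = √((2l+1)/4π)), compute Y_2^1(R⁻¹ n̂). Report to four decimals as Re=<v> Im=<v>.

Need the full column D^2_{m',1} for m'=−2..2 at α=3.2441, β=0.2309, γ=6.2829.
cos(β/2)=0.993343, sin(β/2)=0.115194
d^2_{-2,1}: single k=3 term ⇒ +0.003037;  D = +0.002973+0.000619i
d^2_{-1,1}: k∈[2..3] ⇒ +0.039281 -0.000176 = +0.039104;  D = -0.038898-0.004013i
d^2_{0,1}: k∈[1..2] ⇒ +0.276568 -0.003719 = +0.272849;  D = +0.272849+0.000078i
d^2_{1,1}: k∈[0..1] ⇒ +0.973637 -0.039281 = +0.934356;  D = -0.929479+0.095346i
d^2_{2,1}: single k=0 term ⇒ -0.225817;  D = -0.221101+0.045909i
Y_2^{m'}(θ=0.2775,φ=5.0943) and Σ D·Y over m':
  (+0.0030+0.0006i)·(-0.0209+0.0201i)  (-0.0389-0.0040i)·(+0.0759+0.1889i)  (+0.2728+0.0001i)·(+0.5598+0.0000i)  (-0.9295+0.0953i)·(-0.0759+0.1889i)  (-0.2211+0.0459i)·(-0.0209-0.0201i)
Y_2^1(R⁻¹ n̂) = +0.208517-0.186882i

Re=0.2085 Im=-0.1869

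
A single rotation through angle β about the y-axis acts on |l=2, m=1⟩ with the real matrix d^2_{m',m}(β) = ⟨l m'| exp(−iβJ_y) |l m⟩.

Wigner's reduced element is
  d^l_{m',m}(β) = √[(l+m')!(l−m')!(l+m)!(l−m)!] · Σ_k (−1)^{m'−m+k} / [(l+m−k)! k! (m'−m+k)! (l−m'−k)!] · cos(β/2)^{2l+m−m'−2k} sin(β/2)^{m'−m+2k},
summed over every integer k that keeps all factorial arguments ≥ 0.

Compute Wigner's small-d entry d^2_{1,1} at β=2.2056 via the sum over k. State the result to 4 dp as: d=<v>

d=-0.4448

d^2_{1,1}(β=2.2056) via Wigner's sum:
Half-angle: c=0.451099, s=0.892474. N=√(6·1·6·1)=6.000000
Admissible k: 0..1 (factorial args all ≥0)
  k=0: (−1)^0·6.0000/(6)·0.4511^4·0.8925^0 = +0.041408
  k=1: (−1)^1·6.0000/(2)·0.4511^2·0.8925^2 = -0.486246
d^2_{1,1}(2.2056) = +0.041408 -0.486246 = -0.444838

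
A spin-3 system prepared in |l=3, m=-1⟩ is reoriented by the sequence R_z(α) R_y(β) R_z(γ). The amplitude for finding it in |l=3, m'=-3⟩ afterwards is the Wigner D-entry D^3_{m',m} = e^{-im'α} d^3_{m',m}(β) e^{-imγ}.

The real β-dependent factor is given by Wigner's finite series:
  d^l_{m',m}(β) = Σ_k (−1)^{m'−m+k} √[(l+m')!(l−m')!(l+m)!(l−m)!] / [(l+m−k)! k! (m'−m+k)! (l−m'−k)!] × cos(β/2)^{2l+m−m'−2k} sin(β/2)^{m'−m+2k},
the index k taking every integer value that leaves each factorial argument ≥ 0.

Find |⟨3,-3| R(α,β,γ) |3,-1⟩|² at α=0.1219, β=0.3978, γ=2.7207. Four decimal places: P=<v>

D^3_{-3,-1}(0.1219,0.3978,2.7207) = e^{-i·-3·0.1219}·d^3_{-3,-1}(0.3978)·e^{-i·-1·2.7207}. Compute d first:
With c≡cos(β/2)=0.980285 and s≡sin(β/2)=0.197591, N=[1·720·2·24]^{1/2}=185.903201
k∈{2} keeps every argument non-negative
  k=2: (−1)^0·185.9032/(48)·0.9803^4·0.1976^2 = +0.139633
d^3_{-3,-1}(0.3978) = +0.139633
|D^3_{-3,-1}|² = |d^3_{-3,-1}(β)|² = (+0.139633)² = 0.019497 (the z-rotation phases have unit modulus)

P=0.0195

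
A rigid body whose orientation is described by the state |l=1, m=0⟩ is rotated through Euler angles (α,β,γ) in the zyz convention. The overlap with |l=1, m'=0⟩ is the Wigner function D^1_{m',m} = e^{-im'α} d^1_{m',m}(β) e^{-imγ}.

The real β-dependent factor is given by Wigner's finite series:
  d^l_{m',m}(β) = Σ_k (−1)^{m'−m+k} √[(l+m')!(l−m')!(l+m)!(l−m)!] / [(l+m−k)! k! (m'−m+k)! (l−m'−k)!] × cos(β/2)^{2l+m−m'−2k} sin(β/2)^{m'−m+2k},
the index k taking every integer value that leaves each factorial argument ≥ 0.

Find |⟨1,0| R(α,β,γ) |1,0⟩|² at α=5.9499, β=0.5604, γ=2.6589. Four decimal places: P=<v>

Split into d^1_{0,0}(β=0.5604) × two z-phases.
With c≡cos(β/2)=0.961000 and s≡sin(β/2)=0.276548, N=[1·1·1·1]^{1/2}=1.000000
The bounds max(0,m−m')=0 and min(l+m,l−m')=1 give 2 terms
  k=0: (−1)^0·1.0000/(1)·0.9610^2·0.2765^0 = +0.923521
  k=1: (−1)^1·1.0000/(1)·0.9610^0·0.2765^2 = -0.076479
d^1_{0,0}(0.5604) = +0.923521 -0.076479 = +0.847043
|D^1_{0,0}|² = |d^1_{0,0}(β)|² = (+0.847043)² = 0.717481 (the z-rotation phases have unit modulus)

P=0.7175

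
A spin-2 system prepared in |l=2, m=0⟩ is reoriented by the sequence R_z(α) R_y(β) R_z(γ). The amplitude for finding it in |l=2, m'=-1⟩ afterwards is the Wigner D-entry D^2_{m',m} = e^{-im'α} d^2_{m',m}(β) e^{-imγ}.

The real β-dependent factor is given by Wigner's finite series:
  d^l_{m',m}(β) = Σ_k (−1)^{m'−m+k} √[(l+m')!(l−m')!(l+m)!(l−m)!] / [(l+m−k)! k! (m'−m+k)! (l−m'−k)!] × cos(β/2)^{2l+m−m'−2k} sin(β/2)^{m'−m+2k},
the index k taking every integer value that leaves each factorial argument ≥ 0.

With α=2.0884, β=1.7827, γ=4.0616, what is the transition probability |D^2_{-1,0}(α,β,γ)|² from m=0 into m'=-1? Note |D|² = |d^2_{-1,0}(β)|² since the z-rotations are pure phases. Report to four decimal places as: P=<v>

P=0.0634

First d^2_{-1,0}(β=1.7827), then the phase factors e^{-i(-1)α} and e^{-i(0)γ}:
With c≡cos(β/2)=0.628362 and s≡sin(β/2)=0.777921, N=[1·6·2·2]^{1/2}=4.898979
k: max(0,(0)−(-1))=1 … min(2+(0),2−(-1))=2
  k=1: (−1)^0·4.8990/(2)·0.6284^3·0.7779^1 = +0.472761
  k=2: (−1)^1·4.8990/(2)·0.6284^1·0.7779^3 = -0.724589
d^2_{-1,0}(1.7827) = +0.472761 -0.724589 = -0.251828
|D^2_{-1,0}|² = |d^2_{-1,0}(β)|² = (-0.251828)² = 0.063418 (the z-rotation phases have unit modulus)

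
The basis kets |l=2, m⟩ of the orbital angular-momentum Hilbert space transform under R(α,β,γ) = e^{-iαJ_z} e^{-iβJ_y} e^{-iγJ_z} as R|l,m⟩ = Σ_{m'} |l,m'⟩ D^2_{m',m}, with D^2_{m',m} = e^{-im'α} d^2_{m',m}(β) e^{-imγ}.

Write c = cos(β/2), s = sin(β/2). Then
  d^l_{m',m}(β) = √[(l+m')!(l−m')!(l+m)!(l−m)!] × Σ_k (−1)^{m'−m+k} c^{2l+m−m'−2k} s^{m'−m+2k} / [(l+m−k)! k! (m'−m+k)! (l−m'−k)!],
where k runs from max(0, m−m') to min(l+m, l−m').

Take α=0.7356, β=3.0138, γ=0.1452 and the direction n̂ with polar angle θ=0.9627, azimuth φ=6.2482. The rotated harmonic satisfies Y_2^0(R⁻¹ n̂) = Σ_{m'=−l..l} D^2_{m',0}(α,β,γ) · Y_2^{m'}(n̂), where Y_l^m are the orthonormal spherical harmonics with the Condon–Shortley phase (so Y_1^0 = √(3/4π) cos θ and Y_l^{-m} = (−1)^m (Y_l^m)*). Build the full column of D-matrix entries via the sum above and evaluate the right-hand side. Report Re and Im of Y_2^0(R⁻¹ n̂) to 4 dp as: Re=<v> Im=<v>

Re=-0.0867 Im=0.0000

Need the full column D^2_{m',0} for m'=−2..2 at α=0.7356, β=3.0138, γ=0.1452.
cos(β/2)=0.063853, sin(β/2)=0.997959
d^2_{-2,0}: single k=2 term ⇒ +0.009946;  D = +0.000989+0.009897i
d^2_{-1,0}: k∈[1..2] ⇒ +0.000636 -0.155451 = -0.154815;  D = -0.114784-0.103886i
d^2_{0,0}: k∈[0..2] ⇒ +0.000017 -0.016242 +0.991862 = +0.975637;  D = +0.975637+0.000000i
d^2_{1,0}: k∈[0..1] ⇒ -0.000636 +0.155451 = +0.154815;  D = +0.114784-0.103886i
d^2_{2,0}: single k=0 term ⇒ +0.009946;  D = +0.000989-0.009897i
Y_2^{m'}(θ=0.9627,φ=6.2482) and Σ D·Y over m':
  (+0.0010+0.0099i)·(+0.2596+0.0182i)  (-0.1148-0.1039i)·(+0.3620+0.0127i)  (+0.9756+0.0000i)·(-0.0066+0.0000i)  (+0.1148-0.1039i)·(-0.3620+0.0127i)  (+0.0010-0.0099i)·(+0.2596-0.0182i)
Y_2^0(R⁻¹ n̂) = -0.086731+0.000000i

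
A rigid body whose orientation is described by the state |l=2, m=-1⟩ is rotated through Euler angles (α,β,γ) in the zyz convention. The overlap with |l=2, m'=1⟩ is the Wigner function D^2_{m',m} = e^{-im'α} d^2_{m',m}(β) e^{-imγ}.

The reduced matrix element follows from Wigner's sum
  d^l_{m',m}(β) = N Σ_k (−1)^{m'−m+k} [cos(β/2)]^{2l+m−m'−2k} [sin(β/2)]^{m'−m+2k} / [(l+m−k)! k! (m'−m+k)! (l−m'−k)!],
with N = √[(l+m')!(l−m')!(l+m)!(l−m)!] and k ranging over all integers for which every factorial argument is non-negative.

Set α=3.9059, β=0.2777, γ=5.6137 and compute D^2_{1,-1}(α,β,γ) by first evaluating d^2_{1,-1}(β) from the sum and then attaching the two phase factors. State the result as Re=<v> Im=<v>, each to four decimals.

First d^2_{1,-1}(β=0.2777), then the phase factors e^{-i(1)α} and e^{-i(-1)γ}:
With c≡cos(β/2)=0.990376 and s≡sin(β/2)=0.138404, N=[6·1·1·6]^{1/2}=6.000000
k: max(0,(-1)−(1))=0 … min(2+(-1),2−(1))=1
  k=0: (−1)^2·6.0000/(2)·0.9904^2·0.1384^2 = +0.056366
  k=1: (−1)^3·6.0000/(6)·0.9904^0·0.1384^4 = -0.000367
d^2_{1,-1}(0.2777) = +0.056366 -0.000367 = +0.055999
Phases: e^{-i·(1)·3.9059}=-0.721862+0.692037i, e^{-i·(-1)·5.6137}=+0.784141-0.620582i ⇒ D=-0.007648+0.055475i

Re=-0.0076 Im=0.0555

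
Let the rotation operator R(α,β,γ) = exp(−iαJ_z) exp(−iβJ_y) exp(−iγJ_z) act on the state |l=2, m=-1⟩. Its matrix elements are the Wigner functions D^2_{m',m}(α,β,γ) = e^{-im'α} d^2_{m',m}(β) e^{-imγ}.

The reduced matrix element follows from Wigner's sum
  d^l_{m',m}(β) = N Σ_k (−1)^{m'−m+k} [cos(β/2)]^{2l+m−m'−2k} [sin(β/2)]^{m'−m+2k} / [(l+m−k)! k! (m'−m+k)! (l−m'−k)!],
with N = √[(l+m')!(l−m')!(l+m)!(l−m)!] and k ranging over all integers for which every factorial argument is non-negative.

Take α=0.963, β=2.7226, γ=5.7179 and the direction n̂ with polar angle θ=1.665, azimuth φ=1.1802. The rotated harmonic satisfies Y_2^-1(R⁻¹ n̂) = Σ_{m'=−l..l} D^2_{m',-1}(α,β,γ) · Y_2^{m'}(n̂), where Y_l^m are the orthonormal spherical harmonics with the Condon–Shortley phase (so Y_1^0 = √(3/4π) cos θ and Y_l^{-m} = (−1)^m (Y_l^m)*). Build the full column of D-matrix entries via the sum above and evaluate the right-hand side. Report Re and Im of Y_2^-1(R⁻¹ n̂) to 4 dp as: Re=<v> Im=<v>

Need the full column D^2_{m',-1} for m'=−2..2 at α=0.963, β=2.7226, γ=5.7179.
cos(β/2)=0.207967, sin(β/2)=0.978136
d^2_{-2,-1}: single k=1 term ⇒ +0.017596;  D = +0.003669+0.017209i
d^2_{-1,-1}: k∈[0..1] ⇒ +0.001871 -0.124139 = -0.122269;  D = -0.112726-0.047356i
d^2_{0,-1}: k∈[0..1] ⇒ -0.021551 +0.476725 = +0.455175;  D = +0.384366-0.243817i
d^2_{1,-1}: k∈[0..1] ⇒ +0.124139 -0.915370 = -0.791230;  D = -0.033626+0.790516i
d^2_{2,-1}: single k=0 term ⇒ -0.389244;  D = +0.309799+0.235661i
Y_2^{m'}(θ=1.665,φ=1.1802) and Σ D·Y over m':
  (+0.0037+0.0172i)·(-0.2719-0.2696i)  (-0.1127-0.0474i)·(-0.0275+0.0669i)  (+0.3844-0.2438i)·(-0.3070+0.0000i)  (-0.0336+0.7905i)·(+0.0275+0.0669i)  (+0.3098+0.2357i)·(-0.2719+0.2696i)
Y_2^-1(R⁻¹ n̂) = -0.309653+0.101928i

Re=-0.3097 Im=0.1019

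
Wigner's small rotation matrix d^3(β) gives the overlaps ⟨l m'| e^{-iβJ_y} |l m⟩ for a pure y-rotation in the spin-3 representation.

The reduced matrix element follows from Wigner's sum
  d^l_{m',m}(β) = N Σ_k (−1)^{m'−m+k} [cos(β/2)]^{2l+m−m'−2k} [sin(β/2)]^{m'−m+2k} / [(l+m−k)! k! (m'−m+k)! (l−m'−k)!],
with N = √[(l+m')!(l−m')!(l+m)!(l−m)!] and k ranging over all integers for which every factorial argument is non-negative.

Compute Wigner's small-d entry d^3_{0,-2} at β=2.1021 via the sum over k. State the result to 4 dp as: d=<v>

d=-0.5157

d^3_{0,-2}(β=2.1021) via Wigner's sum:
Half-angle: c=0.496660, s=0.867945. N=√(6·6·1·120)=65.726707
Admissible k: 0..1 (factorial args all ≥0)
  k=0: (−1)^2·65.7267/(12)·0.4967^4·0.8679^2 = +0.251063
  k=1: (−1)^3·65.7267/(12)·0.4967^2·0.8679^4 = -0.766740
d^3_{0,-2}(2.1021) = +0.251063 -0.766740 = -0.515678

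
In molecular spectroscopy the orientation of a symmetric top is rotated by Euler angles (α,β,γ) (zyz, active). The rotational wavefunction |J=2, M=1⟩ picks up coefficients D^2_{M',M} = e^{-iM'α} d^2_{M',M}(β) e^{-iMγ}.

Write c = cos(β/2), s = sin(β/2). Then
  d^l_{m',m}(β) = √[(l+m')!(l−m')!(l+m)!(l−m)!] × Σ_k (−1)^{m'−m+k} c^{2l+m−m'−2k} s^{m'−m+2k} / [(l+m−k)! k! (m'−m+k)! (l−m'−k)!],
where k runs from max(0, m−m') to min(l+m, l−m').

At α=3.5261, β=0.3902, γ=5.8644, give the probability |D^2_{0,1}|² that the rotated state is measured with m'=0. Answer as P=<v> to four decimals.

First d^2_{0,1}(β=0.3902), then the phase factors e^{-i(0)α} and e^{-i(1)γ}:
Half-angle: c=0.981028, s=0.193865. N=√(2·2·6·1)=4.898979
k: max(0,(1)−(0))=1 … min(2+(1),2−(0))=2
  k=1: (−1)^0·4.8990/(2)·0.9810^3·0.1939^1 = +0.448352
  k=2: (−1)^1·4.8990/(2)·0.9810^1·0.1939^3 = -0.017509
d^2_{0,1}(0.3902) = +0.448352 -0.017509 = +0.430843
|D^2_{0,1}|² = |d^2_{0,1}(β)|² = (+0.430843)² = 0.185626 (the z-rotation phases have unit modulus)

P=0.1856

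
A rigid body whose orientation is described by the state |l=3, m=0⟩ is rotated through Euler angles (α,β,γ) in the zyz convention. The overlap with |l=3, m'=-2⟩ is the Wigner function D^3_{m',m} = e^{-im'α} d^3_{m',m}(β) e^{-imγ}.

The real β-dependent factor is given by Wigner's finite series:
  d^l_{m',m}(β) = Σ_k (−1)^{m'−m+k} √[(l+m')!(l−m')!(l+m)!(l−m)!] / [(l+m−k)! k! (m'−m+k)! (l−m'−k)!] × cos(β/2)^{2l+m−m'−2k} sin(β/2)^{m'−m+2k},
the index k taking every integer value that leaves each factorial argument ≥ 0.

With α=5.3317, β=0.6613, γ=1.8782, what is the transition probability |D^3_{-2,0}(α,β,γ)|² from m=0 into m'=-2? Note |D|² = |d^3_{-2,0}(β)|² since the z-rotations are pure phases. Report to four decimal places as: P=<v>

P=0.1661

D^3_{-2,0}(5.3317,0.6613,1.8782) = e^{-i·-2·5.3317}·d^3_{-2,0}(0.6613)·e^{-i·0·1.8782}. Compute d first:
Half-angle: c=0.945832, s=0.324658. N=√(1·120·6·6)=65.726707
Admissible k: 2..3 (factorial args all ≥0)
  k=2: (−1)^0·65.7267/(12)·0.9458^4·0.3247^2 = +0.462027
  k=3: (−1)^1·65.7267/(12)·0.9458^2·0.3247^4 = -0.054437
d^3_{-2,0}(0.6613) = +0.462027 -0.054437 = +0.407591
|D^3_{-2,0}|² = |d^3_{-2,0}(β)|² = (+0.407591)² = 0.166130 (the z-rotation phases have unit modulus)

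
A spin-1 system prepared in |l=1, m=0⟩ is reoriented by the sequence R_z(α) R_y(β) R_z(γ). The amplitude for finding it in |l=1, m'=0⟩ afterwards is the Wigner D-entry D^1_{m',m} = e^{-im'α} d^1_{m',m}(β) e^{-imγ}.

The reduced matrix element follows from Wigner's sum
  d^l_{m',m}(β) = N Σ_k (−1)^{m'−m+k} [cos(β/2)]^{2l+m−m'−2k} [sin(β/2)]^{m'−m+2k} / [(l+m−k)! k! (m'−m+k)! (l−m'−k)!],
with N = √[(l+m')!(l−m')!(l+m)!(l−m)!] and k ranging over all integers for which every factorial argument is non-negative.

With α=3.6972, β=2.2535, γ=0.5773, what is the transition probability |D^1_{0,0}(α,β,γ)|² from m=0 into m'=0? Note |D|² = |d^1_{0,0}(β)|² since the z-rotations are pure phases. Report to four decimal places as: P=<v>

Split into d^1_{0,0}(β=2.2535) × two z-phases.
With c≡cos(β/2)=0.429597 and s≡sin(β/2)=0.903021, N=[1·1·1·1]^{1/2}=1.000000
The bounds max(0,m−m')=0 and min(l+m,l−m')=1 give 2 terms
  k=0: (−1)^0·1.0000/(1)·0.4296^2·0.9030^0 = +0.184553
  k=1: (−1)^1·1.0000/(1)·0.4296^0·0.9030^2 = -0.815447
d^1_{0,0}(2.2535) = +0.184553 -0.815447 = -0.630893
|D^1_{0,0}|² = |d^1_{0,0}(β)|² = (-0.630893)² = 0.398026 (the z-rotation phases have unit modulus)

P=0.3980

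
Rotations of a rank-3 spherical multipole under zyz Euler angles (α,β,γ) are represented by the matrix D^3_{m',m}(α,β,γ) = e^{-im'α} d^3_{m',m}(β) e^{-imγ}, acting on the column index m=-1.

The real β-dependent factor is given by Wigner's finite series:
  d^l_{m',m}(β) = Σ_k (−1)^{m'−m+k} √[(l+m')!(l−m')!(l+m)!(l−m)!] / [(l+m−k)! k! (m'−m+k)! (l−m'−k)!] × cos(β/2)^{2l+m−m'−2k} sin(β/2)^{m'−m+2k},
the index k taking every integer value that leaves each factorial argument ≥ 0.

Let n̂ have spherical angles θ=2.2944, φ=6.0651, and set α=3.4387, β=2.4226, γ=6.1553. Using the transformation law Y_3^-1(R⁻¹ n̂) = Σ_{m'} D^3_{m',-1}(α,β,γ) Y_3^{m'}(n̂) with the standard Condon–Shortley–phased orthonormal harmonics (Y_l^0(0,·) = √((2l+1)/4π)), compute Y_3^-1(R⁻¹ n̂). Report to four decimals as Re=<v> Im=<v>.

Re=-0.2752 Im=0.1529

Need the full column D^3_{m',-1} for m'=−3..3 at α=3.4387, β=2.4226, γ=6.1553.
cos(β/2)=0.351803, sin(β/2)=0.936074
d^3_{-3,-1}: single k=2 term ⇒ +0.051983;  D = -0.037556-0.035942i
d^3_{-2,-1}: k∈[1..2] ⇒ +0.015952 -0.225870 = -0.209918;  D = -0.187504-0.094382i
d^3_{-1,-1}: k∈[0..2] ⇒ +0.001896 -0.107376 +0.570152 = +0.464672;  D = -0.458035-0.078258i
d^3_{0,-1}: k∈[0..2] ⇒ -0.017474 +0.371142 -0.875873 = -0.522205;  D = -0.517940+0.066600i
d^3_{1,-1}: k∈[0..2] ⇒ +0.080532 -0.760203 +0.672762 = -0.006909;  D = +0.006294-0.002849i
d^3_{2,-1}: k∈[0..1] ⇒ -0.225870 +0.799559 = +0.573689;  D = +0.430507-0.379187i
d^3_{3,-1}: single k=0 term ⇒ +0.368032;  D = -0.192864+0.313450i
Y_3^{m'}(θ=2.2944,φ=6.0651) and Σ D·Y over m':
  (-0.0376-0.0359i)·(+0.1393+0.1069i)  (-0.1875-0.0944i)·(-0.3444-0.1606i)  (-0.4580-0.0783i)·(+0.2818+0.0625i)  (-0.5179+0.0666i)·(+0.1997+0.0000i)  (+0.0063-0.0028i)·(-0.2818+0.0625i)  (+0.4305-0.3792i)·(-0.3444+0.1606i)  (-0.1929+0.3134i)·(-0.1393+0.1069i)
Y_3^-1(R⁻¹ n̂) = -0.275208+0.152865i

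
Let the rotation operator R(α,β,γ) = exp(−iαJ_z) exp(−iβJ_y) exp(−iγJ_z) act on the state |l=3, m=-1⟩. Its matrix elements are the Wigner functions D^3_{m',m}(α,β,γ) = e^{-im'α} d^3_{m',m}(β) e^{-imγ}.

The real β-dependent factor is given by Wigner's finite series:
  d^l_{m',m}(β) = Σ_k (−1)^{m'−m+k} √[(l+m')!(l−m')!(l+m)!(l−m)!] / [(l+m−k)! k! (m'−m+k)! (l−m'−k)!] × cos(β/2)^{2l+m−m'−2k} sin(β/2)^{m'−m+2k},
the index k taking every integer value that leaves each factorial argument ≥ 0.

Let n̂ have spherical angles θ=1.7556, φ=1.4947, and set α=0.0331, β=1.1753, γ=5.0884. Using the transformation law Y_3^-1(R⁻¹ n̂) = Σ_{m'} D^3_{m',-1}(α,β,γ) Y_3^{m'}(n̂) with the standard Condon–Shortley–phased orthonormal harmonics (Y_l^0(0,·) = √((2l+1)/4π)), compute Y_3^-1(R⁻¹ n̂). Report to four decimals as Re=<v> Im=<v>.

Need the full column D^3_{m',-1} for m'=−3..3 at α=0.0331, β=1.1753, γ=5.0884.
cos(β/2)=0.832246, sin(β/2)=0.554407
d^3_{-3,-1}: single k=2 term ⇒ +0.571096;  D = +0.261342-0.507790i
d^3_{-2,-1}: k∈[1..2] ⇒ +0.699982 -0.621256 = +0.078726;  D = +0.033690-0.071153i
d^3_{-1,-1}: k∈[0..2] ⇒ +0.332284 -1.179651 +0.392617 = -0.454750;  D = -0.180897+0.417222i
d^3_{0,-1}: k∈[0..2] ⇒ -0.766792 +1.020827 -0.151003 = +0.103033;  D = +0.037835-0.095835i
d^3_{1,-1}: k∈[0..2] ⇒ +0.884738 -0.523489 +0.029038 = +0.390288;  D = +0.131226-0.367565i
d^3_{2,-1}: k∈[0..1] ⇒ -0.621256 +0.137846 = -0.483410;  D = -0.147381+0.460395i
d^3_{3,-1}: single k=0 term ⇒ +0.253433;  D = +0.069236-0.243792i
Y_3^{m'}(θ=1.7556,φ=1.4947) and Σ D·Y over m':
  (+0.2613-0.5078i)·(-0.0897+0.3860i)  (+0.0337-0.0712i)·(+0.1794+0.0275i)  (-0.1809+0.4172i)·(-0.0201+0.2633i)  (+0.0378-0.0958i)·(+0.1941+0.0000i)  (+0.1312-0.3676i)·(+0.0201+0.2633i)  (-0.1474+0.4604i)·(+0.1794-0.0275i)  (+0.0692-0.2438i)·(+0.0897+0.3860i)
Y_3^-1(R⁻¹ n̂) = +0.267644+0.178633i

Re=0.2676 Im=0.1786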